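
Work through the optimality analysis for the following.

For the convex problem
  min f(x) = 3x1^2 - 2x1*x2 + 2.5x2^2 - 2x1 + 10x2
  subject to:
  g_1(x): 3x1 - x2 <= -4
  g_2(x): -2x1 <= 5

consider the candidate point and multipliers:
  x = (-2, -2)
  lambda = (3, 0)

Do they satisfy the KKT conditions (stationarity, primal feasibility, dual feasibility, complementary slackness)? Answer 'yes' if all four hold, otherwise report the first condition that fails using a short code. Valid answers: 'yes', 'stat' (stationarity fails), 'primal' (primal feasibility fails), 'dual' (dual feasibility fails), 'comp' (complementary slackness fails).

Gradient of f: grad f(x) = Q x + c = (-10, 4)
Constraint values g_i(x) = a_i^T x - b_i:
  g_1((-2, -2)) = 0
  g_2((-2, -2)) = -1
Stationarity residual: grad f(x) + sum_i lambda_i a_i = (-1, 1)
  -> stationarity FAILS
Primal feasibility (all g_i <= 0): OK
Dual feasibility (all lambda_i >= 0): OK
Complementary slackness (lambda_i * g_i(x) = 0 for all i): OK

Verdict: the first failing condition is stationarity -> stat.

stat


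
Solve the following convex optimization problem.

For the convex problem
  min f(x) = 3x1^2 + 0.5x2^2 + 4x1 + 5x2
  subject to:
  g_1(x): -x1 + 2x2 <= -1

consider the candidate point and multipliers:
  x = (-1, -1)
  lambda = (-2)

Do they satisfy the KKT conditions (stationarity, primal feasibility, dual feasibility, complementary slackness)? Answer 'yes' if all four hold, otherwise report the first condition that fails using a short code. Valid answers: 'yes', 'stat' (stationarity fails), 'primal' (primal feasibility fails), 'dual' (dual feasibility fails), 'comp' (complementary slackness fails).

Gradient of f: grad f(x) = Q x + c = (-2, 4)
Constraint values g_i(x) = a_i^T x - b_i:
  g_1((-1, -1)) = 0
Stationarity residual: grad f(x) + sum_i lambda_i a_i = (0, 0)
  -> stationarity OK
Primal feasibility (all g_i <= 0): OK
Dual feasibility (all lambda_i >= 0): FAILS
Complementary slackness (lambda_i * g_i(x) = 0 for all i): OK

Verdict: the first failing condition is dual_feasibility -> dual.

dual


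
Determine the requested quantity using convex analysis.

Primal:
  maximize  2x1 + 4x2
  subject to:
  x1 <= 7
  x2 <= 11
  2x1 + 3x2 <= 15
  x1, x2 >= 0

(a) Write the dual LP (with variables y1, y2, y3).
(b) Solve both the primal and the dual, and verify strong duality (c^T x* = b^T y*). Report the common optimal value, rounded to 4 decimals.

The standard primal-dual pair for 'max c^T x s.t. A x <= b, x >= 0' is:
  Dual:  min b^T y  s.t.  A^T y >= c,  y >= 0.

So the dual LP is:
  minimize  7y1 + 11y2 + 15y3
  subject to:
    y1 + 2y3 >= 2
    y2 + 3y3 >= 4
    y1, y2, y3 >= 0

Solving the primal: x* = (0, 5).
  primal value c^T x* = 20.
Solving the dual: y* = (0, 0, 1.3333).
  dual value b^T y* = 20.
Strong duality: c^T x* = b^T y*. Confirmed.

20


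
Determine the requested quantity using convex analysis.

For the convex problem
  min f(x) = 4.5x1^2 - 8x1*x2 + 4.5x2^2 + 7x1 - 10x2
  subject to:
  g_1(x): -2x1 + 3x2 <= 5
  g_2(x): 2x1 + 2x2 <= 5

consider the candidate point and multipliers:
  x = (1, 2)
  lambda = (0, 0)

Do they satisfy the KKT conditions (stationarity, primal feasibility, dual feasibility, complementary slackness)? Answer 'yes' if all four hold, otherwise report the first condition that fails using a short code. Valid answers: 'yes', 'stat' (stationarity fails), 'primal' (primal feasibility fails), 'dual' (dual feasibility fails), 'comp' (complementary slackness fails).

Gradient of f: grad f(x) = Q x + c = (0, 0)
Constraint values g_i(x) = a_i^T x - b_i:
  g_1((1, 2)) = -1
  g_2((1, 2)) = 1
Stationarity residual: grad f(x) + sum_i lambda_i a_i = (0, 0)
  -> stationarity OK
Primal feasibility (all g_i <= 0): FAILS
Dual feasibility (all lambda_i >= 0): OK
Complementary slackness (lambda_i * g_i(x) = 0 for all i): OK

Verdict: the first failing condition is primal_feasibility -> primal.

primal


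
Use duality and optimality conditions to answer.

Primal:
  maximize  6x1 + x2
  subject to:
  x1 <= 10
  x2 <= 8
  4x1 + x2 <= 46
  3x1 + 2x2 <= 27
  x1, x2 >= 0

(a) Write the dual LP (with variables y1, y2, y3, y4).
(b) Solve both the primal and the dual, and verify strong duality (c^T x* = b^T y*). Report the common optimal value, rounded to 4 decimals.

The standard primal-dual pair for 'max c^T x s.t. A x <= b, x >= 0' is:
  Dual:  min b^T y  s.t.  A^T y >= c,  y >= 0.

So the dual LP is:
  minimize  10y1 + 8y2 + 46y3 + 27y4
  subject to:
    y1 + 4y3 + 3y4 >= 6
    y2 + y3 + 2y4 >= 1
    y1, y2, y3, y4 >= 0

Solving the primal: x* = (9, 0).
  primal value c^T x* = 54.
Solving the dual: y* = (0, 0, 0, 2).
  dual value b^T y* = 54.
Strong duality: c^T x* = b^T y*. Confirmed.

54


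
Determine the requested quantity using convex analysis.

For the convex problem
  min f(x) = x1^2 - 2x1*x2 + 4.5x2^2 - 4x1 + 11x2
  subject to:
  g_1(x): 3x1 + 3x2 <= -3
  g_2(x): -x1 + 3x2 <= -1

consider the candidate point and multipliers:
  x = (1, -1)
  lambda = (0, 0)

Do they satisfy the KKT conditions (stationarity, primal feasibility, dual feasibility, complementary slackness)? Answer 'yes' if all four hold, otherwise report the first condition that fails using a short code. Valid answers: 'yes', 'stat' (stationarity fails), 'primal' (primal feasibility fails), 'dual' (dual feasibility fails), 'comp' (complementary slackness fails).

Gradient of f: grad f(x) = Q x + c = (0, 0)
Constraint values g_i(x) = a_i^T x - b_i:
  g_1((1, -1)) = 3
  g_2((1, -1)) = -3
Stationarity residual: grad f(x) + sum_i lambda_i a_i = (0, 0)
  -> stationarity OK
Primal feasibility (all g_i <= 0): FAILS
Dual feasibility (all lambda_i >= 0): OK
Complementary slackness (lambda_i * g_i(x) = 0 for all i): OK

Verdict: the first failing condition is primal_feasibility -> primal.

primal


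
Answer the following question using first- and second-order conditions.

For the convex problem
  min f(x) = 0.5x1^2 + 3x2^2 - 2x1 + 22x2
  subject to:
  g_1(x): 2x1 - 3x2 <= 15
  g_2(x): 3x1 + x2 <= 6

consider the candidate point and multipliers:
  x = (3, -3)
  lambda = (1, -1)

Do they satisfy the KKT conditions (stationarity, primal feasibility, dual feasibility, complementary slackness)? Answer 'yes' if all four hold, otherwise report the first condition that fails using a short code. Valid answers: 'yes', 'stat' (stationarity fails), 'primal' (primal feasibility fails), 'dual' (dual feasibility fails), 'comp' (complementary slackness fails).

Gradient of f: grad f(x) = Q x + c = (1, 4)
Constraint values g_i(x) = a_i^T x - b_i:
  g_1((3, -3)) = 0
  g_2((3, -3)) = 0
Stationarity residual: grad f(x) + sum_i lambda_i a_i = (0, 0)
  -> stationarity OK
Primal feasibility (all g_i <= 0): OK
Dual feasibility (all lambda_i >= 0): FAILS
Complementary slackness (lambda_i * g_i(x) = 0 for all i): OK

Verdict: the first failing condition is dual_feasibility -> dual.

dual


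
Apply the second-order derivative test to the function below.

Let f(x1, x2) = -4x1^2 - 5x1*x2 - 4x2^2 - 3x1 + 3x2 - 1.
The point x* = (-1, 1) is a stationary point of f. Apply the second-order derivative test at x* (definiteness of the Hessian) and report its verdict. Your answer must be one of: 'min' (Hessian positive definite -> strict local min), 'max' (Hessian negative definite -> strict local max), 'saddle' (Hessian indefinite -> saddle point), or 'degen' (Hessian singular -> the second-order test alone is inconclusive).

Compute the Hessian H = grad^2 f:
  H = [[-8, -5], [-5, -8]]
Verify stationarity: grad f(x*) = H x* + g = (0, 0).
Eigenvalues of H: -13, -3.
Both eigenvalues < 0, so H is negative definite -> x* is a strict local max.

max


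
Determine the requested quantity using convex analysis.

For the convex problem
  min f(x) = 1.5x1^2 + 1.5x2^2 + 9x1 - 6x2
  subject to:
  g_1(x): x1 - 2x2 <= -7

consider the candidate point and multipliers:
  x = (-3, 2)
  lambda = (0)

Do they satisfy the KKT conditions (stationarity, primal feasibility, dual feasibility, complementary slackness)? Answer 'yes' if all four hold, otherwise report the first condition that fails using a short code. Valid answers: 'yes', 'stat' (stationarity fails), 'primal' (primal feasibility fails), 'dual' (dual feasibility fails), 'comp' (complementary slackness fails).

Gradient of f: grad f(x) = Q x + c = (0, 0)
Constraint values g_i(x) = a_i^T x - b_i:
  g_1((-3, 2)) = 0
Stationarity residual: grad f(x) + sum_i lambda_i a_i = (0, 0)
  -> stationarity OK
Primal feasibility (all g_i <= 0): OK
Dual feasibility (all lambda_i >= 0): OK
Complementary slackness (lambda_i * g_i(x) = 0 for all i): OK

Verdict: yes, KKT holds.

yes


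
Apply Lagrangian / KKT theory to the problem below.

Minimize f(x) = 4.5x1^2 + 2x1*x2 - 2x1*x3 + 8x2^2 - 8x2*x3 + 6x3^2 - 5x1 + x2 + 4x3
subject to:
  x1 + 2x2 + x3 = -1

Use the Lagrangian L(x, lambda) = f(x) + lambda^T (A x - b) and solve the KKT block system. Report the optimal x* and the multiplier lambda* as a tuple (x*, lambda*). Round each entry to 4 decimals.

Form the Lagrangian:
  L(x, lambda) = (1/2) x^T Q x + c^T x + lambda^T (A x - b)
Stationarity (grad_x L = 0): Q x + c + A^T lambda = 0.
Primal feasibility: A x = b.

This gives the KKT block system:
  [ Q   A^T ] [ x     ]   [-c ]
  [ A    0  ] [ lambda ] = [ b ]

Solving the linear system:
  x*      = (0.4916, -0.455, -0.5816)
  lambda* = (0.3222)
  f(x*)   = -2.4587

x* = (0.4916, -0.455, -0.5816), lambda* = (0.3222)


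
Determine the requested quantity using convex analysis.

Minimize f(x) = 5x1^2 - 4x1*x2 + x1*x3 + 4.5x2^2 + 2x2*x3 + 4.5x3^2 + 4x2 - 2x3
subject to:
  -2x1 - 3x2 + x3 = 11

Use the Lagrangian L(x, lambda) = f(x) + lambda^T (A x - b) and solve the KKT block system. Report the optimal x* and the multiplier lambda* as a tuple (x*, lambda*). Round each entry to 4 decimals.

Form the Lagrangian:
  L(x, lambda) = (1/2) x^T Q x + c^T x + lambda^T (A x - b)
Stationarity (grad_x L = 0): Q x + c + A^T lambda = 0.
Primal feasibility: A x = b.

This gives the KKT block system:
  [ Q   A^T ] [ x     ]   [-c ]
  [ A    0  ] [ lambda ] = [ b ]

Solving the linear system:
  x*      = (-1.5348, -2.2501, 1.1799)
  lambda* = (-2.584)
  f(x*)   = 8.5319

x* = (-1.5348, -2.2501, 1.1799), lambda* = (-2.584)


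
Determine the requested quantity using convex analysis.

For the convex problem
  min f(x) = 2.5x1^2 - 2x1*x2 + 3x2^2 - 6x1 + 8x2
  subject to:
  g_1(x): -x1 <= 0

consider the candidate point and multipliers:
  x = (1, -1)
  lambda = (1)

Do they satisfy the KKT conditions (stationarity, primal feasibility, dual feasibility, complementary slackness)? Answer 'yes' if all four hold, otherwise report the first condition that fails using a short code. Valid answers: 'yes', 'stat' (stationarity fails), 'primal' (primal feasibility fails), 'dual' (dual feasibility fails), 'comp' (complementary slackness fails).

Gradient of f: grad f(x) = Q x + c = (1, 0)
Constraint values g_i(x) = a_i^T x - b_i:
  g_1((1, -1)) = -1
Stationarity residual: grad f(x) + sum_i lambda_i a_i = (0, 0)
  -> stationarity OK
Primal feasibility (all g_i <= 0): OK
Dual feasibility (all lambda_i >= 0): OK
Complementary slackness (lambda_i * g_i(x) = 0 for all i): FAILS

Verdict: the first failing condition is complementary_slackness -> comp.

comp


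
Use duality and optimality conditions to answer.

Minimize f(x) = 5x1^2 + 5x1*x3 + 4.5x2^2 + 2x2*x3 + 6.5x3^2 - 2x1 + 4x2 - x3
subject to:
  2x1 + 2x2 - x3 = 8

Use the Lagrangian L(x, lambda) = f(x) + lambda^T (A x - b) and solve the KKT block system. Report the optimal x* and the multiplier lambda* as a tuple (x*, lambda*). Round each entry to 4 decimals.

Form the Lagrangian:
  L(x, lambda) = (1/2) x^T Q x + c^T x + lambda^T (A x - b)
Stationarity (grad_x L = 0): Q x + c + A^T lambda = 0.
Primal feasibility: A x = b.

This gives the KKT block system:
  [ Q   A^T ] [ x     ]   [-c ]
  [ A    0  ] [ lambda ] = [ b ]

Solving the linear system:
  x*      = (2.1014, 1.2074, -1.3825)
  lambda* = (-6.0507)
  f(x*)   = 25.2074

x* = (2.1014, 1.2074, -1.3825), lambda* = (-6.0507)


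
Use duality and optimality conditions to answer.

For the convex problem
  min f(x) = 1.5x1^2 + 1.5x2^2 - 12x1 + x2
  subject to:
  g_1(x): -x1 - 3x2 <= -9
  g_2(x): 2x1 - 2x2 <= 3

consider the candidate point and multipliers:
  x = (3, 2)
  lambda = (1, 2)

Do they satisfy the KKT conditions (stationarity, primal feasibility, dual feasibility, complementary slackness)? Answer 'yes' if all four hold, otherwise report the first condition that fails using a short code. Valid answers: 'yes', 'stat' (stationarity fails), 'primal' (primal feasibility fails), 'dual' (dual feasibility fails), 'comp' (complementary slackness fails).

Gradient of f: grad f(x) = Q x + c = (-3, 7)
Constraint values g_i(x) = a_i^T x - b_i:
  g_1((3, 2)) = 0
  g_2((3, 2)) = -1
Stationarity residual: grad f(x) + sum_i lambda_i a_i = (0, 0)
  -> stationarity OK
Primal feasibility (all g_i <= 0): OK
Dual feasibility (all lambda_i >= 0): OK
Complementary slackness (lambda_i * g_i(x) = 0 for all i): FAILS

Verdict: the first failing condition is complementary_slackness -> comp.

comp


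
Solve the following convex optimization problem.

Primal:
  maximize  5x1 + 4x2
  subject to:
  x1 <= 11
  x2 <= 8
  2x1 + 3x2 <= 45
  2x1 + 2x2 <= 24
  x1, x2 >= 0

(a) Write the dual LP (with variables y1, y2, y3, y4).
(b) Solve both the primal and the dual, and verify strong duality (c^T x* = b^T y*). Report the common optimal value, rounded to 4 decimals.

The standard primal-dual pair for 'max c^T x s.t. A x <= b, x >= 0' is:
  Dual:  min b^T y  s.t.  A^T y >= c,  y >= 0.

So the dual LP is:
  minimize  11y1 + 8y2 + 45y3 + 24y4
  subject to:
    y1 + 2y3 + 2y4 >= 5
    y2 + 3y3 + 2y4 >= 4
    y1, y2, y3, y4 >= 0

Solving the primal: x* = (11, 1).
  primal value c^T x* = 59.
Solving the dual: y* = (1, 0, 0, 2).
  dual value b^T y* = 59.
Strong duality: c^T x* = b^T y*. Confirmed.

59


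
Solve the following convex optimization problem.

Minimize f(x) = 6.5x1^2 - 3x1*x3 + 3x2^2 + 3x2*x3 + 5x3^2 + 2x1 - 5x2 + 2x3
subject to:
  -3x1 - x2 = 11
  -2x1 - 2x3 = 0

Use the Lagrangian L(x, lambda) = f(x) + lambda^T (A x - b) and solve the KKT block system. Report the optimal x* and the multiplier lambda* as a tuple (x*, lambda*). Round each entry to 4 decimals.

Form the Lagrangian:
  L(x, lambda) = (1/2) x^T Q x + c^T x + lambda^T (A x - b)
Stationarity (grad_x L = 0): Q x + c + A^T lambda = 0.
Primal feasibility: A x = b.

This gives the KKT block system:
  [ Q   A^T ] [ x     ]   [-c ]
  [ A    0  ] [ lambda ] = [ b ]

Solving the linear system:
  x*      = (-2.4356, -3.6931, 2.4356)
  lambda* = (-19.8515, 11.2921)
  f(x*)   = 118.4158

x* = (-2.4356, -3.6931, 2.4356), lambda* = (-19.8515, 11.2921)


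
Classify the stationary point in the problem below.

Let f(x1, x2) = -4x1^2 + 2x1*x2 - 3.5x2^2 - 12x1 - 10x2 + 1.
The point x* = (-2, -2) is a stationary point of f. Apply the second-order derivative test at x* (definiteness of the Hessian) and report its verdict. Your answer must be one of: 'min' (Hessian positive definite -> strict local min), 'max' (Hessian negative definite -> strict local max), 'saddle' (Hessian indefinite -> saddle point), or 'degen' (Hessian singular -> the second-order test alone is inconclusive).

Compute the Hessian H = grad^2 f:
  H = [[-8, 2], [2, -7]]
Verify stationarity: grad f(x*) = H x* + g = (0, 0).
Eigenvalues of H: -9.5616, -5.4384.
Both eigenvalues < 0, so H is negative definite -> x* is a strict local max.

max


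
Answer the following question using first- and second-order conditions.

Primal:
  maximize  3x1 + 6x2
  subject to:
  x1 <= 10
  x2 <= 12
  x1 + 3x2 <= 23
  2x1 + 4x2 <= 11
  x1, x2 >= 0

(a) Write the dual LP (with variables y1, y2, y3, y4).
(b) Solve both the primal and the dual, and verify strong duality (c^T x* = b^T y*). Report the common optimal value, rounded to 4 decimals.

The standard primal-dual pair for 'max c^T x s.t. A x <= b, x >= 0' is:
  Dual:  min b^T y  s.t.  A^T y >= c,  y >= 0.

So the dual LP is:
  minimize  10y1 + 12y2 + 23y3 + 11y4
  subject to:
    y1 + y3 + 2y4 >= 3
    y2 + 3y3 + 4y4 >= 6
    y1, y2, y3, y4 >= 0

Solving the primal: x* = (5.5, 0).
  primal value c^T x* = 16.5.
Solving the dual: y* = (0, 0, 0, 1.5).
  dual value b^T y* = 16.5.
Strong duality: c^T x* = b^T y*. Confirmed.

16.5


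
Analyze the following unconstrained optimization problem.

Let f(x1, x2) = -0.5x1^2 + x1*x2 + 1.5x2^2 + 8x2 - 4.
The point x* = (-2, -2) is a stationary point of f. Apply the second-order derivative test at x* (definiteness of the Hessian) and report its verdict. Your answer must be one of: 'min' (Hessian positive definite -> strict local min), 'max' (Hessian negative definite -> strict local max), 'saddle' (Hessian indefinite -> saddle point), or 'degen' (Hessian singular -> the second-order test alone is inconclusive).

Compute the Hessian H = grad^2 f:
  H = [[-1, 1], [1, 3]]
Verify stationarity: grad f(x*) = H x* + g = (0, 0).
Eigenvalues of H: -1.2361, 3.2361.
Eigenvalues have mixed signs, so H is indefinite -> x* is a saddle point.

saddle


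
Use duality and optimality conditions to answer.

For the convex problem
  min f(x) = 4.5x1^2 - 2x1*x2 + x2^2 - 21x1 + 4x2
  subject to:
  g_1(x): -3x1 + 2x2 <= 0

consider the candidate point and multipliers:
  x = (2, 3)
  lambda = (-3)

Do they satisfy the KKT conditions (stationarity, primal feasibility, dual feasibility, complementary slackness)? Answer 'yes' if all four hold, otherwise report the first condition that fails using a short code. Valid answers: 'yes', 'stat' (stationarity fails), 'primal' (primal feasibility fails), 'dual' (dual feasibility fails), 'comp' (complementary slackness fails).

Gradient of f: grad f(x) = Q x + c = (-9, 6)
Constraint values g_i(x) = a_i^T x - b_i:
  g_1((2, 3)) = 0
Stationarity residual: grad f(x) + sum_i lambda_i a_i = (0, 0)
  -> stationarity OK
Primal feasibility (all g_i <= 0): OK
Dual feasibility (all lambda_i >= 0): FAILS
Complementary slackness (lambda_i * g_i(x) = 0 for all i): OK

Verdict: the first failing condition is dual_feasibility -> dual.

dual


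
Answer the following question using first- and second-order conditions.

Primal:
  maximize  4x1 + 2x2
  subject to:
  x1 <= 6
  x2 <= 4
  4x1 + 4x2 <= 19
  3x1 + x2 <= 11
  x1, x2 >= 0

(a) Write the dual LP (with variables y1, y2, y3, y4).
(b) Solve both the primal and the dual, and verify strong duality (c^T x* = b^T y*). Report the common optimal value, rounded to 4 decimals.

The standard primal-dual pair for 'max c^T x s.t. A x <= b, x >= 0' is:
  Dual:  min b^T y  s.t.  A^T y >= c,  y >= 0.

So the dual LP is:
  minimize  6y1 + 4y2 + 19y3 + 11y4
  subject to:
    y1 + 4y3 + 3y4 >= 4
    y2 + 4y3 + y4 >= 2
    y1, y2, y3, y4 >= 0

Solving the primal: x* = (3.125, 1.625).
  primal value c^T x* = 15.75.
Solving the dual: y* = (0, 0, 0.25, 1).
  dual value b^T y* = 15.75.
Strong duality: c^T x* = b^T y*. Confirmed.

15.75


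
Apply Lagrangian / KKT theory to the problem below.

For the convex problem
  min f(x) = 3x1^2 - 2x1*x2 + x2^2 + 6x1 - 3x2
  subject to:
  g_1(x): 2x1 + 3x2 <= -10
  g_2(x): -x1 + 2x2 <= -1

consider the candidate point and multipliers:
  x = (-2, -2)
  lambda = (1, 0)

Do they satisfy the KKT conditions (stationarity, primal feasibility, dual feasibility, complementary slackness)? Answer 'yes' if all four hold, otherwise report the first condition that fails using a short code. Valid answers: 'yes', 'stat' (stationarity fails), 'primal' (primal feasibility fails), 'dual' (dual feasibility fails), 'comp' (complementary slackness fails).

Gradient of f: grad f(x) = Q x + c = (-2, -3)
Constraint values g_i(x) = a_i^T x - b_i:
  g_1((-2, -2)) = 0
  g_2((-2, -2)) = -1
Stationarity residual: grad f(x) + sum_i lambda_i a_i = (0, 0)
  -> stationarity OK
Primal feasibility (all g_i <= 0): OK
Dual feasibility (all lambda_i >= 0): OK
Complementary slackness (lambda_i * g_i(x) = 0 for all i): OK

Verdict: yes, KKT holds.

yes


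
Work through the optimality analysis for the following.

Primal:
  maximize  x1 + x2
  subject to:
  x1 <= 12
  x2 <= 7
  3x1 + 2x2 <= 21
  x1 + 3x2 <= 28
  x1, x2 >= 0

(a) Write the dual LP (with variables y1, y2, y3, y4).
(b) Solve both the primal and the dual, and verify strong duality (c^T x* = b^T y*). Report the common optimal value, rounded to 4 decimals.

The standard primal-dual pair for 'max c^T x s.t. A x <= b, x >= 0' is:
  Dual:  min b^T y  s.t.  A^T y >= c,  y >= 0.

So the dual LP is:
  minimize  12y1 + 7y2 + 21y3 + 28y4
  subject to:
    y1 + 3y3 + y4 >= 1
    y2 + 2y3 + 3y4 >= 1
    y1, y2, y3, y4 >= 0

Solving the primal: x* = (2.3333, 7).
  primal value c^T x* = 9.3333.
Solving the dual: y* = (0, 0.3333, 0.3333, 0).
  dual value b^T y* = 9.3333.
Strong duality: c^T x* = b^T y*. Confirmed.

9.3333


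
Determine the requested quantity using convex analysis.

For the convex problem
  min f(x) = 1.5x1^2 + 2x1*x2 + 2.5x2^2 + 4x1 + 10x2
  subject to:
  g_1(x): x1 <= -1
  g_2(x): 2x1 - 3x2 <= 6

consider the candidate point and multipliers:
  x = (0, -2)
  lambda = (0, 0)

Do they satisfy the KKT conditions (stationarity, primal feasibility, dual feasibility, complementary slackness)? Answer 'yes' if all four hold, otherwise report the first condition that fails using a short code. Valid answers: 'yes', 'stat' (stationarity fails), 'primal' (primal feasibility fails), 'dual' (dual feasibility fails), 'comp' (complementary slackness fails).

Gradient of f: grad f(x) = Q x + c = (0, 0)
Constraint values g_i(x) = a_i^T x - b_i:
  g_1((0, -2)) = 1
  g_2((0, -2)) = 0
Stationarity residual: grad f(x) + sum_i lambda_i a_i = (0, 0)
  -> stationarity OK
Primal feasibility (all g_i <= 0): FAILS
Dual feasibility (all lambda_i >= 0): OK
Complementary slackness (lambda_i * g_i(x) = 0 for all i): OK

Verdict: the first failing condition is primal_feasibility -> primal.

primal


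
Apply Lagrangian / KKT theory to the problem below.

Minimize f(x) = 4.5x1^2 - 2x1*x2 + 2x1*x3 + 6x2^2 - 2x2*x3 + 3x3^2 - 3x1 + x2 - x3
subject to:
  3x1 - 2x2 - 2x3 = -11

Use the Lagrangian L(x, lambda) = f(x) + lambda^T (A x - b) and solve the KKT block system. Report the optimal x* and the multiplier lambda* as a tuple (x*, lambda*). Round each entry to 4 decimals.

Form the Lagrangian:
  L(x, lambda) = (1/2) x^T Q x + c^T x + lambda^T (A x - b)
Stationarity (grad_x L = 0): Q x + c + A^T lambda = 0.
Primal feasibility: A x = b.

This gives the KKT block system:
  [ Q   A^T ] [ x     ]   [-c ]
  [ A    0  ] [ lambda ] = [ b ]

Solving the linear system:
  x*      = (-1.5094, 0.8113, 2.4245)
  lambda* = (4.4528)
  f(x*)   = 25.9481

x* = (-1.5094, 0.8113, 2.4245), lambda* = (4.4528)


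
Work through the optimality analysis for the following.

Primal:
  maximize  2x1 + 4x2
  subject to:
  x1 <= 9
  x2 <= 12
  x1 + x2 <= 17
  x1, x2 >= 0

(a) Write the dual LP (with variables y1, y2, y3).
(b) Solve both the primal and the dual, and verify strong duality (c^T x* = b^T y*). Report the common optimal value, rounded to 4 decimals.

The standard primal-dual pair for 'max c^T x s.t. A x <= b, x >= 0' is:
  Dual:  min b^T y  s.t.  A^T y >= c,  y >= 0.

So the dual LP is:
  minimize  9y1 + 12y2 + 17y3
  subject to:
    y1 + y3 >= 2
    y2 + y3 >= 4
    y1, y2, y3 >= 0

Solving the primal: x* = (5, 12).
  primal value c^T x* = 58.
Solving the dual: y* = (0, 2, 2).
  dual value b^T y* = 58.
Strong duality: c^T x* = b^T y*. Confirmed.

58


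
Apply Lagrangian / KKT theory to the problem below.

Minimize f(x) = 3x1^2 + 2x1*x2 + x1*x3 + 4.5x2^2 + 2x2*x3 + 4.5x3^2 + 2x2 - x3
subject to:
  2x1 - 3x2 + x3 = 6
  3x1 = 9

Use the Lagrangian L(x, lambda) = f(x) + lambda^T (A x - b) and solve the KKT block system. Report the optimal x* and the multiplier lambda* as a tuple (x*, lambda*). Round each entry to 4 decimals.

Form the Lagrangian:
  L(x, lambda) = (1/2) x^T Q x + c^T x + lambda^T (A x - b)
Stationarity (grad_x L = 0): Q x + c + A^T lambda = 0.
Primal feasibility: A x = b.

This gives the KKT block system:
  [ Q   A^T ] [ x     ]   [-c ]
  [ A    0  ] [ lambda ] = [ b ]

Solving the linear system:
  x*      = (3, -0.1373, -0.4118)
  lambda* = (1.9804, -7.0915)
  f(x*)   = 26.0392

x* = (3, -0.1373, -0.4118), lambda* = (1.9804, -7.0915)


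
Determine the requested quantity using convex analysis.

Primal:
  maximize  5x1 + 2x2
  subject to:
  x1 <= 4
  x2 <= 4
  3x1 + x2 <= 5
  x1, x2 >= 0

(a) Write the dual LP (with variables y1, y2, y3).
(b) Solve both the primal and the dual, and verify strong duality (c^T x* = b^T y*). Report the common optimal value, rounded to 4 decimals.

The standard primal-dual pair for 'max c^T x s.t. A x <= b, x >= 0' is:
  Dual:  min b^T y  s.t.  A^T y >= c,  y >= 0.

So the dual LP is:
  minimize  4y1 + 4y2 + 5y3
  subject to:
    y1 + 3y3 >= 5
    y2 + y3 >= 2
    y1, y2, y3 >= 0

Solving the primal: x* = (0.3333, 4).
  primal value c^T x* = 9.6667.
Solving the dual: y* = (0, 0.3333, 1.6667).
  dual value b^T y* = 9.6667.
Strong duality: c^T x* = b^T y*. Confirmed.

9.6667


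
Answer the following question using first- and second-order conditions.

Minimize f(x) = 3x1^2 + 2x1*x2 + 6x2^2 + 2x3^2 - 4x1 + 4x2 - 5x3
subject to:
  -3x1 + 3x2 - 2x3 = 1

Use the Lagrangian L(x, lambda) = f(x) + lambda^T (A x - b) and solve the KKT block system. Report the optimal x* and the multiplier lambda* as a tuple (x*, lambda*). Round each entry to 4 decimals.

Form the Lagrangian:
  L(x, lambda) = (1/2) x^T Q x + c^T x + lambda^T (A x - b)
Stationarity (grad_x L = 0): Q x + c + A^T lambda = 0.
Primal feasibility: A x = b.

This gives the KKT block system:
  [ Q   A^T ] [ x     ]   [-c ]
  [ A    0  ] [ lambda ] = [ b ]

Solving the linear system:
  x*      = (-0.3421, 0.1955, 0.3064)
  lambda* = (-1.8872)
  f(x*)   = 1.2528

x* = (-0.3421, 0.1955, 0.3064), lambda* = (-1.8872)


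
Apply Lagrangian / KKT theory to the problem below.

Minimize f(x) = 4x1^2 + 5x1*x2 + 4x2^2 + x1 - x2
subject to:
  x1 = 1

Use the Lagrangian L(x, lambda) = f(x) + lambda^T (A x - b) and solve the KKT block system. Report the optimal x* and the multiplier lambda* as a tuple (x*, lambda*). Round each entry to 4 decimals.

Form the Lagrangian:
  L(x, lambda) = (1/2) x^T Q x + c^T x + lambda^T (A x - b)
Stationarity (grad_x L = 0): Q x + c + A^T lambda = 0.
Primal feasibility: A x = b.

This gives the KKT block system:
  [ Q   A^T ] [ x     ]   [-c ]
  [ A    0  ] [ lambda ] = [ b ]

Solving the linear system:
  x*      = (1, -0.5)
  lambda* = (-6.5)
  f(x*)   = 4

x* = (1, -0.5), lambda* = (-6.5)


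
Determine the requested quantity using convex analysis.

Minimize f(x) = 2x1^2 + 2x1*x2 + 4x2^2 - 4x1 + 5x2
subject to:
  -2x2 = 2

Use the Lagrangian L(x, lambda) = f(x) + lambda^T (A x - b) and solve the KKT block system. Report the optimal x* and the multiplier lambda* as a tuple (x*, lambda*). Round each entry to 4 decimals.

Form the Lagrangian:
  L(x, lambda) = (1/2) x^T Q x + c^T x + lambda^T (A x - b)
Stationarity (grad_x L = 0): Q x + c + A^T lambda = 0.
Primal feasibility: A x = b.

This gives the KKT block system:
  [ Q   A^T ] [ x     ]   [-c ]
  [ A    0  ] [ lambda ] = [ b ]

Solving the linear system:
  x*      = (1.5, -1)
  lambda* = (0)
  f(x*)   = -5.5

x* = (1.5, -1), lambda* = (0)


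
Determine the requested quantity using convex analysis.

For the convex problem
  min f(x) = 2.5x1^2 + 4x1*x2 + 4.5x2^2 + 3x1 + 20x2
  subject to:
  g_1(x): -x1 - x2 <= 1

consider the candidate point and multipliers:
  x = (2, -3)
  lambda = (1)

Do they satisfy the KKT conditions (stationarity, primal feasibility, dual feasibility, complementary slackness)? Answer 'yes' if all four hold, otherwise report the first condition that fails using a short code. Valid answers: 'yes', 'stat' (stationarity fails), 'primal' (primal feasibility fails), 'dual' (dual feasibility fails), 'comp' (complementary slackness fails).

Gradient of f: grad f(x) = Q x + c = (1, 1)
Constraint values g_i(x) = a_i^T x - b_i:
  g_1((2, -3)) = 0
Stationarity residual: grad f(x) + sum_i lambda_i a_i = (0, 0)
  -> stationarity OK
Primal feasibility (all g_i <= 0): OK
Dual feasibility (all lambda_i >= 0): OK
Complementary slackness (lambda_i * g_i(x) = 0 for all i): OK

Verdict: yes, KKT holds.

yes


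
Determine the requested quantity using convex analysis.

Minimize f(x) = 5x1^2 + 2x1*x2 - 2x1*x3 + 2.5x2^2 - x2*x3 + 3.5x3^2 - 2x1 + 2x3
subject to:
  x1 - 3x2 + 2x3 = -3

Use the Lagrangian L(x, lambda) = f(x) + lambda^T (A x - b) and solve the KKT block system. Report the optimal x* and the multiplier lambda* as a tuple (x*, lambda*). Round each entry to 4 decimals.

Form the Lagrangian:
  L(x, lambda) = (1/2) x^T Q x + c^T x + lambda^T (A x - b)
Stationarity (grad_x L = 0): Q x + c + A^T lambda = 0.
Primal feasibility: A x = b.

This gives the KKT block system:
  [ Q   A^T ] [ x     ]   [-c ]
  [ A    0  ] [ lambda ] = [ b ]

Solving the linear system:
  x*      = (-0.1351, 0.59, -0.5474)
  lambda* = (1.0758)
  f(x*)   = 1.2014

x* = (-0.1351, 0.59, -0.5474), lambda* = (1.0758)


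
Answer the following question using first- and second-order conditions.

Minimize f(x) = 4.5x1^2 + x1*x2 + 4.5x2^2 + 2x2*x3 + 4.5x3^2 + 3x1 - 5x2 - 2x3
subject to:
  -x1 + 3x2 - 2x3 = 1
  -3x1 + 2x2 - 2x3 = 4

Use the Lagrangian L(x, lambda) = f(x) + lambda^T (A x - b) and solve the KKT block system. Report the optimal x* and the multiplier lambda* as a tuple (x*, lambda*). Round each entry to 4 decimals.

Form the Lagrangian:
  L(x, lambda) = (1/2) x^T Q x + c^T x + lambda^T (A x - b)
Stationarity (grad_x L = 0): Q x + c + A^T lambda = 0.
Primal feasibility: A x = b.

This gives the KKT block system:
  [ Q   A^T ] [ x     ]   [-c ]
  [ A    0  ] [ lambda ] = [ b ]

Solving the linear system:
  x*      = (-1.5035, 0.007, 0.2622)
  lambda* = (5.5425, -5.3556)
  f(x*)   = 5.4052

x* = (-1.5035, 0.007, 0.2622), lambda* = (5.5425, -5.3556)


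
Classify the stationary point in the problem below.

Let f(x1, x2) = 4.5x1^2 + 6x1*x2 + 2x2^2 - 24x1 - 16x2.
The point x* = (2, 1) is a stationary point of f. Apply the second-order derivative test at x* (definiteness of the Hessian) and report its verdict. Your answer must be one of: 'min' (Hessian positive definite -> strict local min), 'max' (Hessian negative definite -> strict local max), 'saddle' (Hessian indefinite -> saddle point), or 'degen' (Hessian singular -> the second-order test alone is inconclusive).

Compute the Hessian H = grad^2 f:
  H = [[9, 6], [6, 4]]
Verify stationarity: grad f(x*) = H x* + g = (0, 0).
Eigenvalues of H: 0, 13.
H has a zero eigenvalue (singular; positive semidefinite but not definite), so H is neither positive definite, negative definite, nor indefinite. The second-order test alone is inconclusive -> degen.
(Indeed, f is constant along the null direction of H through x*, so x* is not a strict local extremum.)

degen


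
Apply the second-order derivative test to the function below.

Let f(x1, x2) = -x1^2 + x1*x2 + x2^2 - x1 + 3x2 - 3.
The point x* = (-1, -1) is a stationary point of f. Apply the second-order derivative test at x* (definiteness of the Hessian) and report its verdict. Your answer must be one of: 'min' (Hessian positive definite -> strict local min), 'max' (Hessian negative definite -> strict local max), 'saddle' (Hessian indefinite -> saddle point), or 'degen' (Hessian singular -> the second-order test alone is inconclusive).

Compute the Hessian H = grad^2 f:
  H = [[-2, 1], [1, 2]]
Verify stationarity: grad f(x*) = H x* + g = (0, 0).
Eigenvalues of H: -2.2361, 2.2361.
Eigenvalues have mixed signs, so H is indefinite -> x* is a saddle point.

saddle


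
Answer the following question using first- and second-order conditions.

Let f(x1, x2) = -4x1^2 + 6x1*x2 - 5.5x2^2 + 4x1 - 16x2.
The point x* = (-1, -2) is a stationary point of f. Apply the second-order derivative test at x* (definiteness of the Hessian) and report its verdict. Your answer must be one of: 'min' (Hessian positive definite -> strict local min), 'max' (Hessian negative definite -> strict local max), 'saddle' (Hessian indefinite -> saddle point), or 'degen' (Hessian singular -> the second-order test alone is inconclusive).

Compute the Hessian H = grad^2 f:
  H = [[-8, 6], [6, -11]]
Verify stationarity: grad f(x*) = H x* + g = (0, 0).
Eigenvalues of H: -15.6847, -3.3153.
Both eigenvalues < 0, so H is negative definite -> x* is a strict local max.

max


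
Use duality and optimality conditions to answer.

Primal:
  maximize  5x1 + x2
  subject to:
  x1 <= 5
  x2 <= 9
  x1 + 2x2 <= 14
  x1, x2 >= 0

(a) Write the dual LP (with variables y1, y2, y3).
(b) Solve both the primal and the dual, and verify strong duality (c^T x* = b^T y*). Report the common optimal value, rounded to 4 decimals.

The standard primal-dual pair for 'max c^T x s.t. A x <= b, x >= 0' is:
  Dual:  min b^T y  s.t.  A^T y >= c,  y >= 0.

So the dual LP is:
  minimize  5y1 + 9y2 + 14y3
  subject to:
    y1 + y3 >= 5
    y2 + 2y3 >= 1
    y1, y2, y3 >= 0

Solving the primal: x* = (5, 4.5).
  primal value c^T x* = 29.5.
Solving the dual: y* = (4.5, 0, 0.5).
  dual value b^T y* = 29.5.
Strong duality: c^T x* = b^T y*. Confirmed.

29.5


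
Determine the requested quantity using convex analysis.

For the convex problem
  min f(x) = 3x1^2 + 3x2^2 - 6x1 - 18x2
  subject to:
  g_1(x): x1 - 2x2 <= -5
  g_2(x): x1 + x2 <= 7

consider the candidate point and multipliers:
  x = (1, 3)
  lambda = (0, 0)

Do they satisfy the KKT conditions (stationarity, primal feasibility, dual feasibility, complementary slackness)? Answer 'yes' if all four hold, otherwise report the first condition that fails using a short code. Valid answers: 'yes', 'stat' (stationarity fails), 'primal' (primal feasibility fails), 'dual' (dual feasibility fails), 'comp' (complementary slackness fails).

Gradient of f: grad f(x) = Q x + c = (0, 0)
Constraint values g_i(x) = a_i^T x - b_i:
  g_1((1, 3)) = 0
  g_2((1, 3)) = -3
Stationarity residual: grad f(x) + sum_i lambda_i a_i = (0, 0)
  -> stationarity OK
Primal feasibility (all g_i <= 0): OK
Dual feasibility (all lambda_i >= 0): OK
Complementary slackness (lambda_i * g_i(x) = 0 for all i): OK

Verdict: yes, KKT holds.

yes


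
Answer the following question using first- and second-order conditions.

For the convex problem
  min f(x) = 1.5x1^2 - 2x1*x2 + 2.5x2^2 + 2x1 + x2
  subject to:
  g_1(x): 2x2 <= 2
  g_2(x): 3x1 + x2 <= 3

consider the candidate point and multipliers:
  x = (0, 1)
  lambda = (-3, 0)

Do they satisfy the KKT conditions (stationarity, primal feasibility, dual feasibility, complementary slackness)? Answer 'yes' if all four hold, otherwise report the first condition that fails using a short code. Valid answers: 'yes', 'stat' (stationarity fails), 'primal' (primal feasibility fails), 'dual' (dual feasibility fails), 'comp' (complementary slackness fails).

Gradient of f: grad f(x) = Q x + c = (0, 6)
Constraint values g_i(x) = a_i^T x - b_i:
  g_1((0, 1)) = 0
  g_2((0, 1)) = -2
Stationarity residual: grad f(x) + sum_i lambda_i a_i = (0, 0)
  -> stationarity OK
Primal feasibility (all g_i <= 0): OK
Dual feasibility (all lambda_i >= 0): FAILS
Complementary slackness (lambda_i * g_i(x) = 0 for all i): OK

Verdict: the first failing condition is dual_feasibility -> dual.

dual


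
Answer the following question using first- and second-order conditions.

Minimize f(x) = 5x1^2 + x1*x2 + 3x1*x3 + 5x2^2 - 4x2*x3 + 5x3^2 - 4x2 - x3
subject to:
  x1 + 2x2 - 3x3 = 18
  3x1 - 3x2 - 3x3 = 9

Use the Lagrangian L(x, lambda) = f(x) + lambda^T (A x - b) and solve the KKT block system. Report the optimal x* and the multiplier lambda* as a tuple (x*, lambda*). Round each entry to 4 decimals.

Form the Lagrangian:
  L(x, lambda) = (1/2) x^T Q x + c^T x + lambda^T (A x - b)
Stationarity (grad_x L = 0): Q x + c + A^T lambda = 0.
Primal feasibility: A x = b.

This gives the KKT block system:
  [ Q   A^T ] [ x     ]   [-c ]
  [ A    0  ] [ lambda ] = [ b ]

Solving the linear system:
  x*      = (1.8688, 2.5475, -3.6787)
  lambda* = (-16.086, 1.9623)
  f(x*)   = 132.6878

x* = (1.8688, 2.5475, -3.6787), lambda* = (-16.086, 1.9623)


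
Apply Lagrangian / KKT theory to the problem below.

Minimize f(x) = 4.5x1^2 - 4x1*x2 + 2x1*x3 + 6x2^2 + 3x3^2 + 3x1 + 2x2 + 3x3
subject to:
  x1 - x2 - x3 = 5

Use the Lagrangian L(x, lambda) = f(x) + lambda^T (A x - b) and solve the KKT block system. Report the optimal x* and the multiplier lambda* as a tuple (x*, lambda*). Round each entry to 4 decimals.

Form the Lagrangian:
  L(x, lambda) = (1/2) x^T Q x + c^T x + lambda^T (A x - b)
Stationarity (grad_x L = 0): Q x + c + A^T lambda = 0.
Primal feasibility: A x = b.

This gives the KKT block system:
  [ Q   A^T ] [ x     ]   [-c ]
  [ A    0  ] [ lambda ] = [ b ]

Solving the linear system:
  x*      = (1.3333, -0.7222, -2.9444)
  lambda* = (-12)
  f(x*)   = 26.8611

x* = (1.3333, -0.7222, -2.9444), lambda* = (-12)


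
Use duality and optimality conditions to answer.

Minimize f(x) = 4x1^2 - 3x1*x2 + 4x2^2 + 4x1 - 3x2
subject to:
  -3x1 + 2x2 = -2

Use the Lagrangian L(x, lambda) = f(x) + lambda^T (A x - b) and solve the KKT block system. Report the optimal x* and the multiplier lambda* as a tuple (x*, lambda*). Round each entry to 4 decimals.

Form the Lagrangian:
  L(x, lambda) = (1/2) x^T Q x + c^T x + lambda^T (A x - b)
Stationarity (grad_x L = 0): Q x + c + A^T lambda = 0.
Primal feasibility: A x = b.

This gives the KKT block system:
  [ Q   A^T ] [ x     ]   [-c ]
  [ A    0  ] [ lambda ] = [ b ]

Solving the linear system:
  x*      = (0.5588, -0.1618)
  lambda* = (2.9853)
  f(x*)   = 4.3456

x* = (0.5588, -0.1618), lambda* = (2.9853)


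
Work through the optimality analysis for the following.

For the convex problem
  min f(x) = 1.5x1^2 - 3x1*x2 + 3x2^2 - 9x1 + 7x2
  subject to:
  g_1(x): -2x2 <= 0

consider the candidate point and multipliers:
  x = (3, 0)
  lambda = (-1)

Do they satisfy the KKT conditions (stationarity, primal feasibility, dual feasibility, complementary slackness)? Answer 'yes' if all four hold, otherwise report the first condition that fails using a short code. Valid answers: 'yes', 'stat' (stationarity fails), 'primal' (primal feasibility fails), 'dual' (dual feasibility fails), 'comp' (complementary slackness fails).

Gradient of f: grad f(x) = Q x + c = (0, -2)
Constraint values g_i(x) = a_i^T x - b_i:
  g_1((3, 0)) = 0
Stationarity residual: grad f(x) + sum_i lambda_i a_i = (0, 0)
  -> stationarity OK
Primal feasibility (all g_i <= 0): OK
Dual feasibility (all lambda_i >= 0): FAILS
Complementary slackness (lambda_i * g_i(x) = 0 for all i): OK

Verdict: the first failing condition is dual_feasibility -> dual.

dual


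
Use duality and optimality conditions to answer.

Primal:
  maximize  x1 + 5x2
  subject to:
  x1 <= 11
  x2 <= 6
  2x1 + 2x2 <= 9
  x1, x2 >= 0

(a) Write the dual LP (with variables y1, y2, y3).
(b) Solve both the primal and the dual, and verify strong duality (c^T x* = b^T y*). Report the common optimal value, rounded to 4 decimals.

The standard primal-dual pair for 'max c^T x s.t. A x <= b, x >= 0' is:
  Dual:  min b^T y  s.t.  A^T y >= c,  y >= 0.

So the dual LP is:
  minimize  11y1 + 6y2 + 9y3
  subject to:
    y1 + 2y3 >= 1
    y2 + 2y3 >= 5
    y1, y2, y3 >= 0

Solving the primal: x* = (0, 4.5).
  primal value c^T x* = 22.5.
Solving the dual: y* = (0, 0, 2.5).
  dual value b^T y* = 22.5.
Strong duality: c^T x* = b^T y*. Confirmed.

22.5


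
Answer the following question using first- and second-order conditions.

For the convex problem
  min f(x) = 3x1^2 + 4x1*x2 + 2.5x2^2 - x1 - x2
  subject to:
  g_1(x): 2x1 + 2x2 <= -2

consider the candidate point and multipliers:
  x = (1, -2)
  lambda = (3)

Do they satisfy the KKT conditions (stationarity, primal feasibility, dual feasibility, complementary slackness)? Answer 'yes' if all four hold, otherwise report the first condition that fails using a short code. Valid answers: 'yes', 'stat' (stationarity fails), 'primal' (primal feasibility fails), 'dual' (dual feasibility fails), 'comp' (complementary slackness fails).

Gradient of f: grad f(x) = Q x + c = (-3, -7)
Constraint values g_i(x) = a_i^T x - b_i:
  g_1((1, -2)) = 0
Stationarity residual: grad f(x) + sum_i lambda_i a_i = (3, -1)
  -> stationarity FAILS
Primal feasibility (all g_i <= 0): OK
Dual feasibility (all lambda_i >= 0): OK
Complementary slackness (lambda_i * g_i(x) = 0 for all i): OK

Verdict: the first failing condition is stationarity -> stat.

stat
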